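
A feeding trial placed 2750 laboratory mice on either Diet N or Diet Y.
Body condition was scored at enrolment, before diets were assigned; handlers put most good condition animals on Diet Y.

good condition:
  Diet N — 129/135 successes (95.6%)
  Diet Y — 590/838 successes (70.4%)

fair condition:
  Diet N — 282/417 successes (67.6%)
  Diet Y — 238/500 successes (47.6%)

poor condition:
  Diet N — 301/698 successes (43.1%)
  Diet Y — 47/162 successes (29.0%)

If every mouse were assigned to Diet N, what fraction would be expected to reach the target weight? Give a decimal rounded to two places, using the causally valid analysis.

0.70

Starting body condition is set before the diet has any effect — it is not caused by the diet — and it independently drives the outcome. That makes it a confounder, so the causal comparison is within starting body condition levels.
Standardising Diet N to the population starting body condition mix: 0.354·129/135 + 0.333·282/417 + 0.313·301/698 = 0.698.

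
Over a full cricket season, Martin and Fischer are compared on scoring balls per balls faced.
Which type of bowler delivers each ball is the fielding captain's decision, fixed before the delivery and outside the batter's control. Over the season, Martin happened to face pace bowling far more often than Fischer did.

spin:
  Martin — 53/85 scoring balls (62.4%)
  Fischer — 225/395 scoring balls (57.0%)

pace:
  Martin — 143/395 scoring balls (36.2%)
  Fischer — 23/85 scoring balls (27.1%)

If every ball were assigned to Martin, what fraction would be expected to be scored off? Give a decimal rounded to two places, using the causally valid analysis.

0.49

Within every bowling type level Martin has the higher rate, yet pooled Fischer does — Simpson's reversal.
Bowling type is set before the player has any effect — it is not caused by the player — and it independently drives the outcome. That makes it a confounder, so the causal comparison is within bowling type levels.
Standardising Martin to the population bowling type mix: 0.500·53/85 + 0.500·143/395 = 0.493.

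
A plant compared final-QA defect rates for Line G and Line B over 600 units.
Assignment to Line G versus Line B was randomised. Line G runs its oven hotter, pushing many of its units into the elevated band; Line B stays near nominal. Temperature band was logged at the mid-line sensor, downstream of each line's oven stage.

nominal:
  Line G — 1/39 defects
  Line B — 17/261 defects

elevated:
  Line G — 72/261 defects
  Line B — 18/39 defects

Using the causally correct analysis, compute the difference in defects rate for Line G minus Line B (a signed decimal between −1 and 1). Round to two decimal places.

+0.13

The in-process temperature band-specific comparison favours Line G throughout, but the pooled figures favour Line B. The question is whether to condition on in-process temperature band.
The distribution of in-process temperature band is itself part of what the line does — it is an intermediate outcome. Holding it fixed would remove that part of the effect; the total effect is the pooled difference.
The causal difference is the pooled difference: 0.243 − 0.117 = +0.127.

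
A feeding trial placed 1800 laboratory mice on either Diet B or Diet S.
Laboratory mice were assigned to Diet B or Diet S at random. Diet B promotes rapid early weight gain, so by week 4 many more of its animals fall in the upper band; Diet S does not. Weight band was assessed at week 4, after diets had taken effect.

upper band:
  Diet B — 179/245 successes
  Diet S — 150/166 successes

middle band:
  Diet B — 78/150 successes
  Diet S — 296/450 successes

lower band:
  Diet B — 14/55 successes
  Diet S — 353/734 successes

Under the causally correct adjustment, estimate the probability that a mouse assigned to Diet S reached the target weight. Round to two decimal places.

0.59

The week-4 weight band-specific comparison favours Diet S throughout, but the pooled figures favour Diet B. The question is whether to condition on week-4 weight band.
Week-4 weight band here is a post-treatment variable shaped by the diet; conditioning on it would introduce bias rather than remove it. The overall comparison is the causal one.
So P(outcome | do(Diet S)) is just the pooled rate for Diet S: 799/1350 = 0.592.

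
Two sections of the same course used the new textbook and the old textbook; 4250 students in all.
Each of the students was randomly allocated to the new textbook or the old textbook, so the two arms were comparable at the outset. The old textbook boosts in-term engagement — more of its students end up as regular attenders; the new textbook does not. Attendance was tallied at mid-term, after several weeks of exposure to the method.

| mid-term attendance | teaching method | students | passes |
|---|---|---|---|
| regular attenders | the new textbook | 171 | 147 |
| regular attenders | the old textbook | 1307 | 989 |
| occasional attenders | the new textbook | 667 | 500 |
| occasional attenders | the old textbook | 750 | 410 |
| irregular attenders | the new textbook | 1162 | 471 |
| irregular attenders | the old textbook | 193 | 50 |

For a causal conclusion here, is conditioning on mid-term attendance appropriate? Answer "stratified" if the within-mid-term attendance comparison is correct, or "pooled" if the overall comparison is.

Because the teaching method influences mid-term attendance, mid-term attendance is a post-treatment mediator, not a confounder. Stratifying on it would bias the estimate; the causal effect is the crude pooled difference.
Pooled: the new textbook 55.9% vs the old textbook 64.4%; the old textbook is higher overall.

pooled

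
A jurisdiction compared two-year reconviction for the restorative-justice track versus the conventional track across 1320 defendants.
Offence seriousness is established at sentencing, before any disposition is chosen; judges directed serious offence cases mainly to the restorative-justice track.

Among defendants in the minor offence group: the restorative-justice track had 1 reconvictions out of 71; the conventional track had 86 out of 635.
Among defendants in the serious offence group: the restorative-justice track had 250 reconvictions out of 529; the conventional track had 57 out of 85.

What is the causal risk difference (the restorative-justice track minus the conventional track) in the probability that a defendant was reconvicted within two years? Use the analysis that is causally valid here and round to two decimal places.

Within every offence seriousness level the restorative-justice track has the lower rate, yet pooled the conventional track does — Simpson's reversal.
Offence seriousness is set before the disposition has any effect — it is not caused by the disposition — and it independently drives the outcome. That makes it a confounder, so the causal comparison is within offence seriousness levels.
Adjusting over the population distribution of offence seriousness: 0.535·(0.014−0.135) + 0.465·(0.473−0.671) = -0.157.

-0.16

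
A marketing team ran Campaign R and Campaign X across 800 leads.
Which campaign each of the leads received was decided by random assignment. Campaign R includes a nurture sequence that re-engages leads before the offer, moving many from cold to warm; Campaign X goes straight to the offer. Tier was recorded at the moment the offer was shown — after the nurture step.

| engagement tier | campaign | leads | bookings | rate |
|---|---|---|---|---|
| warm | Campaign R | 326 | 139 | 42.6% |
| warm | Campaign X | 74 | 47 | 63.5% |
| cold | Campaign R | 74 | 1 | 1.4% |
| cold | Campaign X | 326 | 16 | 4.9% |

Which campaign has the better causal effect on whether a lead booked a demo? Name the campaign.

Campaign R

Within every engagement tier level Campaign X has the higher rate, yet pooled Campaign R does — Simpson's reversal.
Because the campaign influences engagement tier, engagement tier is a post-treatment mediator, not a confounder. Stratifying on it would bias the estimate; the causal effect is the crude pooled difference.
Pooled: Campaign R 35.0% vs Campaign X 15.8%; Campaign R is higher overall.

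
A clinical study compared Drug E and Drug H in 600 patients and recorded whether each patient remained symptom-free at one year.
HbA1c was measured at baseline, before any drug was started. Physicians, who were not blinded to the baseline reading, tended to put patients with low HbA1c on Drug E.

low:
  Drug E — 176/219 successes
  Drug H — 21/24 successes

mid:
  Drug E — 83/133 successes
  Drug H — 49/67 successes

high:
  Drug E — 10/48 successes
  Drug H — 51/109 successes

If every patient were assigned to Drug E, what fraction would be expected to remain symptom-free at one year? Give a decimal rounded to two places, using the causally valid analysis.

0.59

The stratified and pooled comparisons disagree (Drug H wins within each HbA1c; Drug E wins overall), so the answer turns on the causal role of HbA1c.
HbA1c is set before the drug has any effect — it is not caused by the drug — and it independently drives the outcome. That makes it a confounder, so the causal comparison is within HbA1c levels.
Standardising Drug E to the population HbA1c mix: 0.405·176/219 + 0.333·83/133 + 0.262·10/48 = 0.588.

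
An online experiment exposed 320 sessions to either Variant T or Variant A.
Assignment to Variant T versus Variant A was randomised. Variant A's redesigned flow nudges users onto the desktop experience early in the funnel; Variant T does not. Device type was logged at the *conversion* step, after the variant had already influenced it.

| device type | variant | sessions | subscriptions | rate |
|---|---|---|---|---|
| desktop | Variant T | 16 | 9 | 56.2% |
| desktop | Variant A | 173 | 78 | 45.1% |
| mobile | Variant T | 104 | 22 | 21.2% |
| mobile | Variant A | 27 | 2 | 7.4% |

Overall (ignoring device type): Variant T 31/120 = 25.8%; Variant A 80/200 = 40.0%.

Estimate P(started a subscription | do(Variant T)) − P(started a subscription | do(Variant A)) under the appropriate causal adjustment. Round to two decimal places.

-0.14

The device type-specific comparison favours Variant T throughout, but the pooled figures favour Variant A. The question is whether to condition on device type.
Device type is recorded after the variant and is itself shifted by it — it sits on the causal path from variant to outcome. Conditioning on a mediator would strip out part of the effect we want; the pooled comparison gives the total causal effect.
The causal difference is the pooled difference: 0.258 − 0.400 = -0.142.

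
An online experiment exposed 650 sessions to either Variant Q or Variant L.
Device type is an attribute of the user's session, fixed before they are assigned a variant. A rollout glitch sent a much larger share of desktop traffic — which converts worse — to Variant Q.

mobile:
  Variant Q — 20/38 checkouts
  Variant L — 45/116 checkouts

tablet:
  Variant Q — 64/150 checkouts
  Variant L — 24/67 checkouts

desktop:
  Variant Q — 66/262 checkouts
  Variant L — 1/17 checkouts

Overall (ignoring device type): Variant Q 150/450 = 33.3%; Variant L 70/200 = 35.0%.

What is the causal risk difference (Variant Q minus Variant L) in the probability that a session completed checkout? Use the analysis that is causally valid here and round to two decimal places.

+0.14

Device type is set before the variant has any effect — it is not caused by the variant — and it independently drives the outcome. That makes it a confounder, so the causal comparison is within device type levels.
Adjusting over the population distribution of device type: 0.237·(0.526−0.388) + 0.334·(0.427−0.358) + 0.429·(0.252−0.059) = +0.139.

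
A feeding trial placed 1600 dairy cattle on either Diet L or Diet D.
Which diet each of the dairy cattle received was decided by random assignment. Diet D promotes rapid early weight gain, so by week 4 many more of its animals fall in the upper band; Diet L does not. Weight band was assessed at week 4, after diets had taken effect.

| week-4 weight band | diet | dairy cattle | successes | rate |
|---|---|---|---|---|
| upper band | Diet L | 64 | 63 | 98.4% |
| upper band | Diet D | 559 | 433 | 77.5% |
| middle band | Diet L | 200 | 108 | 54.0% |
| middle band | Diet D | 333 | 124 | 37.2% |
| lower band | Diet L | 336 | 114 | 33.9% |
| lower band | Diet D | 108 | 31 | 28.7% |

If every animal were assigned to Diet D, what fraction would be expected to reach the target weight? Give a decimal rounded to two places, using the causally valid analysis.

0.59

Week-4 weight band is recorded after the diet and is itself shifted by it — it sits on the causal path from diet to outcome. Conditioning on a mediator would strip out part of the effect we want; the pooled comparison gives the total causal effect.
So P(outcome | do(Diet D)) is just the pooled rate for Diet D: 588/1000 = 0.588.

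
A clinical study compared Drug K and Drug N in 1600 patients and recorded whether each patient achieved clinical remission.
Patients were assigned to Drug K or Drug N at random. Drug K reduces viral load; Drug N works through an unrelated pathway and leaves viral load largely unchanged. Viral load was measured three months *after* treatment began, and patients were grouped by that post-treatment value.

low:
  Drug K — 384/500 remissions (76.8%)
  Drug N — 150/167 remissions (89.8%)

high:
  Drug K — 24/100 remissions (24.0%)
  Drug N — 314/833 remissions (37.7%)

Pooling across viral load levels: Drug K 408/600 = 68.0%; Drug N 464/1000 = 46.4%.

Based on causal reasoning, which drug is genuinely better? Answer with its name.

Drug K

Within every viral load level Drug N has the higher rate, yet pooled Drug K does — Simpson's reversal.
Viral load is recorded after the drug and is itself shifted by it — it sits on the causal path from drug to outcome. Conditioning on a mediator would strip out part of the effect we want; the pooled comparison gives the total causal effect.
Pooled: Drug K 68.0% vs Drug N 46.4%; Drug K is higher overall.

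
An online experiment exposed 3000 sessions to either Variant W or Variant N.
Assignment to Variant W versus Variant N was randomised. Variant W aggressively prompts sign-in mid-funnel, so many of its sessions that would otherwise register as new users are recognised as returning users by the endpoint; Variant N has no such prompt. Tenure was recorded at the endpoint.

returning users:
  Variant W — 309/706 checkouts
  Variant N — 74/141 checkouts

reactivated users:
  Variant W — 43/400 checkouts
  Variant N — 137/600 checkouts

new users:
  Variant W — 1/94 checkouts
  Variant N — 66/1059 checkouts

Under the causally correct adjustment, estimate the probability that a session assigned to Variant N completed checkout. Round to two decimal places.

Stratifying would compare variants among sessions the variants themselves sorted into user tenure groups — a form of selection on an intermediate. The unconditioned pooled rates give the total causal effect.
So P(outcome | do(Variant N)) is just the pooled rate for Variant N: 277/1800 = 0.154.

0.15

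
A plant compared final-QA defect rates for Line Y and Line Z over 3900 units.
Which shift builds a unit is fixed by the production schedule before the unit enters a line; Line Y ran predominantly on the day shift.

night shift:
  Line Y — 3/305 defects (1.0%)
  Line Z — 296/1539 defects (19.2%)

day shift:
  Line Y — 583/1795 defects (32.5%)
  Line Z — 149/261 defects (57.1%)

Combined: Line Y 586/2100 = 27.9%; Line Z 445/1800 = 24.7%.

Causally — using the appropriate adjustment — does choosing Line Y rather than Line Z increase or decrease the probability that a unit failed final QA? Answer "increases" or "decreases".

Shift satisfies the back-door criterion: it is not a descendant of the line, and it blocks the spurious path from line to outcome. Adjusting for it (i.e., using the within-shift rates) gives the causal effect.
Within each level — night shift: 1.0% vs 19.2%; day shift: 32.5% vs 57.1% — Line Y is lower every time.

decreases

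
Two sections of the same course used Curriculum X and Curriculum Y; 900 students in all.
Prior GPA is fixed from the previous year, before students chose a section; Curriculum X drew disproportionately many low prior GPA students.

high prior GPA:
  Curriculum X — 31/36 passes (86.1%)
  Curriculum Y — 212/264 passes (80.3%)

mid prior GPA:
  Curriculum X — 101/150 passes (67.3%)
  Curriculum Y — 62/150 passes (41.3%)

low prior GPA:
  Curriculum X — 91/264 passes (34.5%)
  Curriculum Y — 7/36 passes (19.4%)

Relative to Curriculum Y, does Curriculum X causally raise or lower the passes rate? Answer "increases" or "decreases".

The imbalance in prior GPA band arose from how students were allocated, not from anything the teaching method did; and prior GPA band independently affects the outcome. The pooled gap is confounded — condition on prior GPA band.
Within each level — high prior GPA: 86.1% vs 80.3%; mid prior GPA: 67.3% vs 41.3%; low prior GPA: 34.5% vs 19.4% — Curriculum X is higher every time.

increases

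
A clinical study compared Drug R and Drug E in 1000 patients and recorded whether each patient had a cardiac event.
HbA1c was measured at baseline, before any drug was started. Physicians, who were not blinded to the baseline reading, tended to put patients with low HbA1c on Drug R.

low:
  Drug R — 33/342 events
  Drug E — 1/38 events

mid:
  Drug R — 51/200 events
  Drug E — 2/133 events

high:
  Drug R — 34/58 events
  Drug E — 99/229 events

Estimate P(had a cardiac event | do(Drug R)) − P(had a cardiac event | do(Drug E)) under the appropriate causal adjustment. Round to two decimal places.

+0.15

Drug E is lower inside every HbA1c stratum but Drug R is lower in aggregate. Whether to stratify depends on how HbA1c relates to the drug.
HbA1c satisfies the back-door criterion: it is not a descendant of the drug, and it blocks the spurious path from drug to outcome. Adjusting for it (i.e., using the within-HbA1c rates) gives the causal effect.
Adjusting over the population distribution of HbA1c: 0.380·(0.096−0.026) + 0.333·(0.255−0.015) + 0.287·(0.586−0.432) = +0.151.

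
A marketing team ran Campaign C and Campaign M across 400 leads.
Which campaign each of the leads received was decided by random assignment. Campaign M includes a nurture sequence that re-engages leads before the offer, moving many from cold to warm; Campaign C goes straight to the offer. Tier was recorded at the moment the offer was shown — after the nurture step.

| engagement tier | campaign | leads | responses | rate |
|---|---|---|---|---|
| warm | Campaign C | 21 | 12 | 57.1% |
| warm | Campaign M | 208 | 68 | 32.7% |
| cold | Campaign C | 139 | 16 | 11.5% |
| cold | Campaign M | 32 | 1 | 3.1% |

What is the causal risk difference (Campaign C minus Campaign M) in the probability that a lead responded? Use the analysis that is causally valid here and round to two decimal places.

Stratifying would compare campaigns among leads the campaigns themselves sorted into engagement tier groups — a form of selection on an intermediate. The unconditioned pooled rates give the total causal effect.
The causal difference is the pooled difference: 0.175 − 0.287 = -0.113.

-0.11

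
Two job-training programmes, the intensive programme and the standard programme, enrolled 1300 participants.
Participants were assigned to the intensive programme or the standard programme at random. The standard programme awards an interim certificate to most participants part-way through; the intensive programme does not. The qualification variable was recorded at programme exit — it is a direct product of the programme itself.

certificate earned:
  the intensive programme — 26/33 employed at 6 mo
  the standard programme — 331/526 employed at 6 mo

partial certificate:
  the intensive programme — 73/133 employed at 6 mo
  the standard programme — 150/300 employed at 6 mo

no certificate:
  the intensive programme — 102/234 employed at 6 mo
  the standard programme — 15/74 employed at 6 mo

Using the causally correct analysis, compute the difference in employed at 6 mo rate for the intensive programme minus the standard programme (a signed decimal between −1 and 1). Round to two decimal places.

-0.05

Within every qualification attained during the programme level the intensive programme has the higher rate, yet pooled the standard programme does — Simpson's reversal.
Qualification attained during the programme is recorded after the programme and is itself shifted by it — it sits on the causal path from programme to outcome. Conditioning on a mediator would strip out part of the effect we want; the pooled comparison gives the total causal effect.
The causal difference is the pooled difference: 0.502 − 0.551 = -0.049.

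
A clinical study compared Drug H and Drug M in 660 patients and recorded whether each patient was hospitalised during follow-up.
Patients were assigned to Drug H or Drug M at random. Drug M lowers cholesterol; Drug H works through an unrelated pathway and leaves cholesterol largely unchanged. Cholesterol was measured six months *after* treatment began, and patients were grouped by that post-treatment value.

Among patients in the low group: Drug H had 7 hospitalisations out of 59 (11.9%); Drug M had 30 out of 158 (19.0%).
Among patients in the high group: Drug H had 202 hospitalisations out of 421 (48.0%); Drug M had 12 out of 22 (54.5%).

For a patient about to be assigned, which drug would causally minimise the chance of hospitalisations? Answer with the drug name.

Drug M

Cholesterol lies on the pathway drug → cholesterol → outcome, so adjusting for it blocks the indirect effect. For the total causal effect of drug, use the unadjusted pooled rates.
Pooled: Drug H 43.5% vs Drug M 23.3%; Drug M is lower overall.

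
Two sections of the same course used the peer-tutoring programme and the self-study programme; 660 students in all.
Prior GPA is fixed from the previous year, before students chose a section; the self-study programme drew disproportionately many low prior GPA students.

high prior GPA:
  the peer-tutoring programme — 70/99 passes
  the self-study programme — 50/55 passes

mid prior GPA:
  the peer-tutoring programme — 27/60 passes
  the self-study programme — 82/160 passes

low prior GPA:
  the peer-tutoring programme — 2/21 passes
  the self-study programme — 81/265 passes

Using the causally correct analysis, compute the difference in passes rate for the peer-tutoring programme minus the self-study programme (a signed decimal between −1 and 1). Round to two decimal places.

the self-study programme is higher inside every prior GPA band stratum but the peer-tutoring programme is higher in aggregate. Whether to stratify depends on how prior GPA band relates to the teaching method.
Prior GPA band satisfies the back-door criterion: it is not a descendant of the teaching method, and it blocks the spurious path from teaching method to outcome. Adjusting for it (i.e., using the within-prior GPA band rates) gives the causal effect.
Adjusting over the population distribution of prior GPA band: 0.233·(0.707−0.909) + 0.333·(0.450−0.512) + 0.433·(0.095−0.306) = -0.159.

-0.16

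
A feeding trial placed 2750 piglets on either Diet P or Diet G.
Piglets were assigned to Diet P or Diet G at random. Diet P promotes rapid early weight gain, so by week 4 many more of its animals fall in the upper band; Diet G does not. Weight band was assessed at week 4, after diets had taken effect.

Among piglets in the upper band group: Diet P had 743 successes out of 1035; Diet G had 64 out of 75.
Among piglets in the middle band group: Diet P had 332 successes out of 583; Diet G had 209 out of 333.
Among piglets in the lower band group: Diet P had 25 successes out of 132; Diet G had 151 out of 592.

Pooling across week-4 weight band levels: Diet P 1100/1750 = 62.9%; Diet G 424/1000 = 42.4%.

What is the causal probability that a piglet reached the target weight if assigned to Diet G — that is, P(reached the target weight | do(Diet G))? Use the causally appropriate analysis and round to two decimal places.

Week-4 weight band lies on the pathway diet → week-4 weight band → outcome, so adjusting for it blocks the indirect effect. For the total causal effect of diet, use the unadjusted pooled rates.
So P(outcome | do(Diet G)) is just the pooled rate for Diet G: 424/1000 = 0.424.

0.42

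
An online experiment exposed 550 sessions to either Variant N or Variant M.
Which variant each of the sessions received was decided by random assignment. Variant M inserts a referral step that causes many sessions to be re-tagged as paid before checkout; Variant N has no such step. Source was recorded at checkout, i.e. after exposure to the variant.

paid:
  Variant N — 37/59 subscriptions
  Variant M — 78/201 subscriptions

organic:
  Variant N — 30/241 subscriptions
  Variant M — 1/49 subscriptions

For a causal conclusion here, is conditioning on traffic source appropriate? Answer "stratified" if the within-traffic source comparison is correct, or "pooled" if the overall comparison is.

Traffic source lies on the pathway variant → traffic source → outcome, so adjusting for it blocks the indirect effect. For the total causal effect of variant, use the unadjusted pooled rates.
Pooled: Variant N 22.3% vs Variant M 31.6%; Variant M is higher overall.

pooled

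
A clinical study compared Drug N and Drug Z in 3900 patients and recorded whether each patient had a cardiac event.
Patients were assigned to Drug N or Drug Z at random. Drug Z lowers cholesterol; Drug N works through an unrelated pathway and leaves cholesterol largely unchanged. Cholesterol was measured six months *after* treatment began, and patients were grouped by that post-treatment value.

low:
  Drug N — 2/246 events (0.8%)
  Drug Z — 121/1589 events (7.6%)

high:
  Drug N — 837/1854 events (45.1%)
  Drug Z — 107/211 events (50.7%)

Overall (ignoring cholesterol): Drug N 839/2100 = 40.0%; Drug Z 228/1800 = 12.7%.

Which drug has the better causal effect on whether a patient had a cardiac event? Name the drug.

Drug Z

The cholesterol-specific comparison favours Drug N throughout, but the pooled figures favour Drug Z. The question is whether to condition on cholesterol.
Because the drug influences cholesterol, cholesterol is a post-treatment mediator, not a confounder. Stratifying on it would bias the estimate; the causal effect is the crude pooled difference.
Pooled: Drug N 40.0% vs Drug Z 12.7%; Drug Z is lower overall.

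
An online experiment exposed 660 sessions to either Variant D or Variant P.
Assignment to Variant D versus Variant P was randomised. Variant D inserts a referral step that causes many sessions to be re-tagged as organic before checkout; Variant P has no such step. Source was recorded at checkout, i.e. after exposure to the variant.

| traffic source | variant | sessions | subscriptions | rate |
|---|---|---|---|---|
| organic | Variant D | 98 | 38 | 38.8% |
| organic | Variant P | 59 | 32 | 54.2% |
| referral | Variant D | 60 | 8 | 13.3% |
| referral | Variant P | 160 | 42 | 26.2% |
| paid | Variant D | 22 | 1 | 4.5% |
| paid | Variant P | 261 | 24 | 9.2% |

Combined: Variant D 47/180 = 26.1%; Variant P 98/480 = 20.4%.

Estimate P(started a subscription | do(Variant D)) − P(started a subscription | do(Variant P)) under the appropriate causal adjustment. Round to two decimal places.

The traffic source-specific comparison favours Variant P throughout, but the pooled figures favour Variant D. The question is whether to condition on traffic source.
Stratifying would compare variants among sessions the variants themselves sorted into traffic source groups — a form of selection on an intermediate. The unconditioned pooled rates give the total causal effect.
The causal difference is the pooled difference: 0.261 − 0.204 = +0.057.

+0.06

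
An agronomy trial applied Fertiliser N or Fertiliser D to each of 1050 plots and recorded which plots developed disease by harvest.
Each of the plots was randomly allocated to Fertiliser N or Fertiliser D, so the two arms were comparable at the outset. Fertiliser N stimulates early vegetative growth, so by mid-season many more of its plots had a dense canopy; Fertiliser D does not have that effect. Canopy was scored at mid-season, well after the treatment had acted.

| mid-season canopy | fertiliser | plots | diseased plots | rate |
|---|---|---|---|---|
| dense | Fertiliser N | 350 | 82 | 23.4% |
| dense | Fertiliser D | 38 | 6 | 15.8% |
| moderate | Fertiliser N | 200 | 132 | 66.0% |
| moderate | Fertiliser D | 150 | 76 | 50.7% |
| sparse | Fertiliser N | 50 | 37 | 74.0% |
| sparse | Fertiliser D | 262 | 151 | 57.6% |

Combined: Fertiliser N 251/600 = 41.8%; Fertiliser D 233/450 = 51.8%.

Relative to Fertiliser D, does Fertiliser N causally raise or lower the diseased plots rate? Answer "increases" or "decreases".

The mid-season canopy-specific comparison favours Fertiliser D throughout, but the pooled figures favour Fertiliser N. The question is whether to condition on mid-season canopy.
Because the fertiliser influences mid-season canopy, mid-season canopy is a post-treatment mediator, not a confounder. Stratifying on it would bias the estimate; the causal effect is the crude pooled difference.
Pooled: Fertiliser N 41.8% vs Fertiliser D 51.8%; Fertiliser N is lower overall.

decreases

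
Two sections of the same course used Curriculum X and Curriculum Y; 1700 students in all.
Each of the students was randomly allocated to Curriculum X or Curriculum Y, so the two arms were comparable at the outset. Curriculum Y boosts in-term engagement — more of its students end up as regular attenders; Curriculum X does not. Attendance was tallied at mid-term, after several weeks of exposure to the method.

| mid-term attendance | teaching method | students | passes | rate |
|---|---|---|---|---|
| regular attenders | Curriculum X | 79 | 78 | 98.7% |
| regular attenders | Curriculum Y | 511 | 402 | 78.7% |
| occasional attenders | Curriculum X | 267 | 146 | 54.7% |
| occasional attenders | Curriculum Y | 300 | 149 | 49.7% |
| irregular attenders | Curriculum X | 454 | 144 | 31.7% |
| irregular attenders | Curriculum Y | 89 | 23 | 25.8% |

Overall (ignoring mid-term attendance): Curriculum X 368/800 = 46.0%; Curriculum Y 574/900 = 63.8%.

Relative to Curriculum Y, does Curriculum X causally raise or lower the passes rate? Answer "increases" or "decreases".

Mid-term attendance is recorded after the teaching method and is itself shifted by it — it sits on the causal path from teaching method to outcome. Conditioning on a mediator would strip out part of the effect we want; the pooled comparison gives the total causal effect.
Pooled: Curriculum X 46.0% vs Curriculum Y 63.8%; Curriculum Y is higher overall.

decreases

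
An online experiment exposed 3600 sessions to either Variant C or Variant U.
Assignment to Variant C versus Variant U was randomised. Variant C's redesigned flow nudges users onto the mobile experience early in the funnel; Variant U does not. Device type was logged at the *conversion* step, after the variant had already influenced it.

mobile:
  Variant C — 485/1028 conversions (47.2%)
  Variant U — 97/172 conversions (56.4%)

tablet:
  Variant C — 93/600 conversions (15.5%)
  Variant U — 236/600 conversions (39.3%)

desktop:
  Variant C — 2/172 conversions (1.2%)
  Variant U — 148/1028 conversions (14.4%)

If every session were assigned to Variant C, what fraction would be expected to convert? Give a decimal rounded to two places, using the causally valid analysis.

0.32

Within every device type level Variant U has the higher rate, yet pooled Variant C does — Simpson's reversal.
Because the variant influences device type, device type is a post-treatment mediator, not a confounder. Stratifying on it would bias the estimate; the causal effect is the crude pooled difference.
So P(outcome | do(Variant C)) is just the pooled rate for Variant C: 580/1800 = 0.322.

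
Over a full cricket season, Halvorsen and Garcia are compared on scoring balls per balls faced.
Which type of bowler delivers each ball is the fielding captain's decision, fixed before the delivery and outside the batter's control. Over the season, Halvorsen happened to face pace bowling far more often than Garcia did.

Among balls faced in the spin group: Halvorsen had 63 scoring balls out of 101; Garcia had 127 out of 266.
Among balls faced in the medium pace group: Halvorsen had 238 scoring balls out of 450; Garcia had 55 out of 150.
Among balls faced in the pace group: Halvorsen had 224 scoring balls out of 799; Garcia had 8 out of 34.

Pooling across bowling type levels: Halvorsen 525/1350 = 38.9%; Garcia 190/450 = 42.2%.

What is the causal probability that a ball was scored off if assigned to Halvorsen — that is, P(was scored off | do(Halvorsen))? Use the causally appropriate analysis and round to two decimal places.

0.43

Bowling type differs across players for reasons unrelated to any effect of the player itself, and it separately predicts the outcome — a classic confounder. We must compare within bowling type levels.
Standardising Halvorsen to the population bowling type mix: 0.204·63/101 + 0.333·238/450 + 0.463·224/799 = 0.433.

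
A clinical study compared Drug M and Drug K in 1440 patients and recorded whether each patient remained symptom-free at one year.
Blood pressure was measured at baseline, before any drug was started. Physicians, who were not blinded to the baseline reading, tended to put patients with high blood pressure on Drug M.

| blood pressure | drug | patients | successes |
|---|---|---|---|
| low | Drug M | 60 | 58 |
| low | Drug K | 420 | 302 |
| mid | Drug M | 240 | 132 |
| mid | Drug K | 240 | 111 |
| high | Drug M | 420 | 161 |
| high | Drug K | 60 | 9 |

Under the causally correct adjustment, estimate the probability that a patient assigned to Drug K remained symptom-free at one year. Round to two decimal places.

Blood pressure is set before the drug has any effect — it is not caused by the drug — and it independently drives the outcome. That makes it a confounder, so the causal comparison is within blood pressure levels.
Standardising Drug K to the population blood pressure mix: 0.333·302/420 + 0.333·111/240 + 0.333·9/60 = 0.444.

0.44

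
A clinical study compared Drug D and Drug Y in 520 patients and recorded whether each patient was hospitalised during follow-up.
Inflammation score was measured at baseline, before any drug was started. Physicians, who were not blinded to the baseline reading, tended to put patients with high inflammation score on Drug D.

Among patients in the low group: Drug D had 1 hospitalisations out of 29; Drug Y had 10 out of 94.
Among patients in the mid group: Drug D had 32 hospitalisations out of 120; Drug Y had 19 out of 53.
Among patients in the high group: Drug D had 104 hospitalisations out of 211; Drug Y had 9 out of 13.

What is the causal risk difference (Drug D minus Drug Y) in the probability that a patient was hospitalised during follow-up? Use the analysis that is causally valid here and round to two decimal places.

Drug D is lower inside every inflammation score stratum but Drug Y is lower in aggregate. Whether to stratify depends on how inflammation score relates to the drug.
The imbalance in inflammation score arose from how patients were allocated, not from anything the drug did; and inflammation score independently affects the outcome. The pooled gap is confounded — condition on inflammation score.
Adjusting over the population distribution of inflammation score: 0.237·(0.034−0.106) + 0.333·(0.267−0.358) + 0.431·(0.493−0.692) = -0.133.

-0.13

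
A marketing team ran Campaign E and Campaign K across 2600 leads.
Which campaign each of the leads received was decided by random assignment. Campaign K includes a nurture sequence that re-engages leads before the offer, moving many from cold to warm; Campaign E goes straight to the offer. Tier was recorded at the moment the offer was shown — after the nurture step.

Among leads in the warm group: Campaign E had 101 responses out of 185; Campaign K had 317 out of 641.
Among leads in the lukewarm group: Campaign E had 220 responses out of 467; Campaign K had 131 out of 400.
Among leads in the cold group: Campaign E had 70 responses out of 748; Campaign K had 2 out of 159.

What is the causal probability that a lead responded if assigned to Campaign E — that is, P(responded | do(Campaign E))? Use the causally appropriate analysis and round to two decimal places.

The stratified and pooled comparisons disagree (Campaign E wins within each engagement tier; Campaign K wins overall), so the answer turns on the causal role of engagement tier.
The distribution of engagement tier is itself part of what the campaign does — it is an intermediate outcome. Holding it fixed would remove that part of the effect; the total effect is the pooled difference.
So P(outcome | do(Campaign E)) is just the pooled rate for Campaign E: 391/1400 = 0.279.

0.28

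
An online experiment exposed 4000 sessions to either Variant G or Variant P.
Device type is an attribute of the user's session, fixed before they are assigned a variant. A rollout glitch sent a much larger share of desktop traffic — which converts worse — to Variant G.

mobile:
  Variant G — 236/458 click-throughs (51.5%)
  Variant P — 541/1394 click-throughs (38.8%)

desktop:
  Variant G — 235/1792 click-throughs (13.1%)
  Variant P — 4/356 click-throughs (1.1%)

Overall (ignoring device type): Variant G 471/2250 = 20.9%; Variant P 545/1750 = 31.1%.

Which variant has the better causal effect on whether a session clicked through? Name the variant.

The imbalance in device type arose from how sessions were allocated, not from anything the variant did; and device type independently affects the outcome. The pooled gap is confounded — condition on device type.
Within each level — mobile: 51.5% vs 38.8%; desktop: 13.1% vs 1.1% — Variant G is higher every time.

Variant G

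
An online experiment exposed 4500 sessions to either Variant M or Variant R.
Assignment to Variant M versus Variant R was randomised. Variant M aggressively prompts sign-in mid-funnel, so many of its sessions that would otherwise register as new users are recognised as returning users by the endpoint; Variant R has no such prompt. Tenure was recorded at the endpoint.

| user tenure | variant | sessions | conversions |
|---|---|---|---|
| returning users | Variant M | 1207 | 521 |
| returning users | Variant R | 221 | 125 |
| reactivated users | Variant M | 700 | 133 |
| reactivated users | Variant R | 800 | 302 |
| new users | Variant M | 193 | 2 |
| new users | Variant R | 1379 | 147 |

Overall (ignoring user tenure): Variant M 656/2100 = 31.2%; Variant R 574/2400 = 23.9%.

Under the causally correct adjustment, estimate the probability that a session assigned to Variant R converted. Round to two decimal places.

The user tenure-specific comparison favours Variant R throughout, but the pooled figures favour Variant M. The question is whether to condition on user tenure.
Because the variant influences user tenure, user tenure is a post-treatment mediator, not a confounder. Stratifying on it would bias the estimate; the causal effect is the crude pooled difference.
So P(outcome | do(Variant R)) is just the pooled rate for Variant R: 574/2400 = 0.239.

0.24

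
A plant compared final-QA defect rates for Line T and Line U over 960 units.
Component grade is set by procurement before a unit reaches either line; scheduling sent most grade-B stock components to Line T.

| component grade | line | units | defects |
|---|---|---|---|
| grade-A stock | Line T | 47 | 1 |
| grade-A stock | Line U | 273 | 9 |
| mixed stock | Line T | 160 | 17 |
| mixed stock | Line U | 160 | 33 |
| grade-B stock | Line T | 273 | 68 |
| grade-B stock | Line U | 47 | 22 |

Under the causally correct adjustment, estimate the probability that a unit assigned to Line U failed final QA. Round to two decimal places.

Component grade is set before the line has any effect — it is not caused by the line — and it independently drives the outcome. That makes it a confounder, so the causal comparison is within component grade levels.
Standardising Line U to the population component grade mix: 0.333·9/273 + 0.333·33/160 + 0.333·22/47 = 0.236.

0.24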